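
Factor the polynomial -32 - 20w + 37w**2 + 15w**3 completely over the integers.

(3w + 8)(5w + 4)(w - 1)

By the rational root theorem, w = -8/3 is a root, giving the factor (3w + 8) and quotient 5w**2 - w - 4.
The remaining quadratic factors as (5w + 4)(w - 1).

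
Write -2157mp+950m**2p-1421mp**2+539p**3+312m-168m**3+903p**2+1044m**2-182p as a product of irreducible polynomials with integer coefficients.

Group: 12m(-14m**2+71mp+87m-77p**2-129p+26) - 7p(-14m**2+71mp+87m-77p**2-129p+26); both groups contain (-14m**2+71mp+87m-77p**2-129p+26), so (12m-7p) is a factor with cofactor -14m**2+71mp+87m-77p**2-129p+26.
The cofactor groups again: -14m**2+71mp+87m-77p**2-129p+26 = -7m(2m-7p-13) + (11p-2)(2m-7p-13); both groups contain (2m-7p-13), giving -(7m-11p+2)(2m-7p-13).

-(12m-7p)(2m-7p-13)(7m-11p+2)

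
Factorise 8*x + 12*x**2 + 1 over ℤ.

Need a pair with product 12·1 = 12 and sum 8: that's 2 and 6.
Split the middle term: 12*x**2 + 2*x + 6*x + 1 = 2*x*(6*x + 1) + (6*x + 1).

(2*x + 1)*(6*x + 1)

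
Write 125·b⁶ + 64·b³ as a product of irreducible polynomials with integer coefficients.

b³·(5·b + 4)·(25·b² - 20·b + 16)

Factor out b³ first: what remains is 125·b³ + 64.
Recognize a sum of cubes with the parts 5·b and 4.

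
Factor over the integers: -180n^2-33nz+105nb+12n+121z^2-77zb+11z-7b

-(12n+11z-7b)(15n-11z-1)

Group: -12n(15n-11z-1) + (-11z+7b)(15n-11z-1); both groups contain (15n-11z-1).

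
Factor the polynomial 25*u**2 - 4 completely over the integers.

(5*u + 2)*(5*u - 2)

Need a pair with product 25·(-4) = -100 and sum 0: that's -10 and 10.
Split the middle term: 25*u**2 - 10*u + 10*u - 4 = 5*u*(5*u - 2) + 2*(5*u - 2).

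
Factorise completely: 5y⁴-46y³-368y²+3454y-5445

(5y-11)(y+9)(y-11)(y-5)

Testing divisors of the constant over divisors of the leading coefficient, y = 11 is a root, so (y-11) is a factor; dividing leaves 5y³+9y²-269y+495.
Continuing, y = 5 is a root, so (y-5) is a factor; dividing leaves 5y²+34y-99.
The remaining quadratic factors as (y+9)(5y-11).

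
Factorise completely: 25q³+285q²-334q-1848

(5q+11)(5q-14)(q+12)

Testing divisors of the constant over divisors of the leading coefficient, q = -12 is a root, so (q+12) divides it; the quotient is 25q²-15q-154.
The remaining quadratic factors as (5q-14)(5q+11).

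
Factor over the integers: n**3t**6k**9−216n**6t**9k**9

−k**9n**3t**6(6nt−1)(36n**2t**2+6nt+1)

Every term has a factor of n**3t**6k**9; factoring it out leaves −216n**3t**3+1.
Recognize a difference of cubes with the parts 1 and 6nt.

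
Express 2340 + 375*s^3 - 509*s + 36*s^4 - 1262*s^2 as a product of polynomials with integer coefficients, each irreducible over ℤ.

(3*s + 4)*(3*s - 5)*(4*s - 9)*(s + 13)

Trying the rational-root candidates, s = -13 is a root, giving the factor (s + 13) and quotient 36*s^3 - 93*s^2 - 53*s + 180.
Next, s = -4/3 is a root, so (3*s + 4) divides it; the quotient is 12*s^2 - 47*s + 45.
The remaining quadratic factors as (3*s - 5)(4*s - 9).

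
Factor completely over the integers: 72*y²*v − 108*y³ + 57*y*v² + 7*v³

−(6*y − 7*v)*(3*y + v)*(6*y + v)

Group: 3*y*(−36*y² + 36*y*v + 7*v²) + v*(−36*y² + 36*y*v + 7*v²); both groups contain (−36*y² + 36*y*v + 7*v²), so (3*y + v) is a factor with cofactor −36*y² + 36*y*v + 7*v².
The cofactor groups again: −36*y² + 36*y*v + 7*v² = −6*y*(6*y − 7*v) − v*(6*y − 7*v); both groups contain (6*y − 7*v), giving −(6*y + v)*(6*y − 7*v).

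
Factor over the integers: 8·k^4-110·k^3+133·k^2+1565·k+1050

(2·k+5)·(4·k+3)·(k-10)·(k-7)

Trying the rational-root candidates, k = -5/2 is a root, giving the factor (2·k+5) and quotient 4·k^3-65·k^2+229·k+210.
Continuing, k = 7 is a root, so (k-7) divides it; the quotient is 4·k^2-37·k-30.
The remaining quadratic factors as (k-10)(4·k+3).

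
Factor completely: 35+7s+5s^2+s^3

(s+5)(s^2+7)

Group as (s^3+7s) + (5s^2+35) = s(s^2+7) + 5(s^2+7).
Both groups share the factor (s^2+7).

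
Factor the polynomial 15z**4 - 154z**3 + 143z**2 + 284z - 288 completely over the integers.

Trying the rational-root candidates, z = -4/3 is a root, giving the factor (3z + 4) and quotient 5z**3 - 58z**2 + 125z - 72.
Continuing, z = 1 is a root, giving the factor (z - 1) and quotient 5z**2 - 53z + 72.
The remaining quadratic factors as (5z - 8)(z - 9).

(3z + 4)(5z - 8)(z - 1)(z - 9)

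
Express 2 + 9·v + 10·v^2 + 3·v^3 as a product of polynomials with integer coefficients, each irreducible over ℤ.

Trying the rational-root candidates, v = −2 is a root, so (v + 2) is a factor; dividing leaves 3·v^2 + 4·v + 1.
The remaining quadratic factors as (v + 1)(3·v + 1).

(3·v + 1)·(v + 1)·(v + 2)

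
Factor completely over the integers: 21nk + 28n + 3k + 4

(3k + 4)(7n + 1)

Group as (21nk + 28n) + (3k + 4) = 7n(3k + 4) + (3k + 4).
Both groups share the factor (3k + 4).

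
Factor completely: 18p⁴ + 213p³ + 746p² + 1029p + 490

(3p + 5)(6p + 7)(p + 2)(p + 7)

By the rational root theorem, p = -7/6 is a root, giving the factor (6p + 7) and quotient 3p³ + 32p² + 87p + 70.
Then p = -7 is a root, giving the factor (p + 7) and quotient 3p² + 11p + 10.
The remaining quadratic factors as (3p + 5)(p + 2).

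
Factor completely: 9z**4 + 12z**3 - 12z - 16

(3z + 4)(3z**3 - 4)

Group as (9z**4 - 12z) + (12z**3 - 16) = 3z(3z**3 - 4) + 4(3z**3 - 4).
Both groups share the factor (3z**3 - 4).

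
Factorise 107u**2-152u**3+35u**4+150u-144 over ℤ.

(5u-6)(7u-8)(u+1)(u-3)

Among the possible rational roots, u = 3 is a root, so (u-3) is a factor; dividing leaves 35u**3-47u**2-34u+48.
Then u = 8/7 is a root, so (7u-8) divides it; the quotient is 5u**2-u-6.
The remaining quadratic factors as (5u-6)(u+1).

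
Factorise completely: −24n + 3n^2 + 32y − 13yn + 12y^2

Group: 3y(4y − 3n) + (−n + 8)(4y − 3n); both groups contain (4y − 3n).

(4y − 3n)(3y − n + 8)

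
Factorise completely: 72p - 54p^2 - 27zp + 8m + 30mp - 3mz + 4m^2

Group: 4m(m + 9p) + (-3z - 6p + 8)(m + 9p); both groups contain (m + 9p).

(4m - 3z - 6p + 8)(m + 9p)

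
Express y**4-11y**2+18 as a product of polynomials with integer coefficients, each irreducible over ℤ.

Substitute u = y**2 to get a quadratic in u, then factor.
y**2-2 is irreducible over ℤ (2 is not a perfect square).
y**2-9 is a difference of squares.

(y+3)(y-3)(y**2-2)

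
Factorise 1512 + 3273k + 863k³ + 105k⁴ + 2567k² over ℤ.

(3k + 7)(5k + 8)(7k + 9)(k + 3)

Trying the rational-root candidates, k = -8/5 is a root, so (5k + 8) is a factor; dividing leaves 21k³ + 139k² + 291k + 189.
Next, k = -3 is a root, so (k + 3) is a factor; dividing leaves 21k² + 76k + 63.
The remaining quadratic factors as (3k + 7)(7k + 9).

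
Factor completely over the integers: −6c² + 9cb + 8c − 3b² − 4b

−(3c − 3b − 4)(2c − b)

Group: −3c(2c − b) + (3b + 4)(2c − b); both groups contain (2c − b).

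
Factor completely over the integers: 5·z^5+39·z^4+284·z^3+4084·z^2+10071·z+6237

(5·z+9)·(z+1)·(z+9)·(z^2−4·z+77)

Testing divisors of the constant over divisors of the leading coefficient, z = −9 is a root, giving the factor (z+9) and quotient 5·z^4−6·z^3+338·z^2+1042·z+693.
Continuing, z = −1 is a root, so (z+1) is a factor; dividing leaves 5·z^3−11·z^2+349·z+693.
Next, z = −9/5 is a root, giving the factor (5·z+9) and quotient z^2−4·z+77.
The quadratic z^2−4·z+77 has discriminant −292 < 0 and is irreducible over ℤ.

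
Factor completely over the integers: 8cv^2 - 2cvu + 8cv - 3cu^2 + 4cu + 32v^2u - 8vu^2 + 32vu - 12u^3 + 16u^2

(4v - 3u + 4)(c + 4u)(2v + u)

Group: 2v(4cv - 3cu + 4c + 16vu - 12u^2 + 16u) + u(4cv - 3cu + 4c + 16vu - 12u^2 + 16u); both groups contain (4cv - 3cu + 4c + 16vu - 12u^2 + 16u), so (2v + u) is a factor with cofactor 4cv - 3cu + 4c + 16vu - 12u^2 + 16u.
The cofactor groups again: 4cv - 3cu + 4c + 16vu - 12u^2 + 16u = c(4v - 3u + 4) + 4u(4v - 3u + 4); both groups contain (4v - 3u + 4), giving (c + 4u)(4v - 3u + 4).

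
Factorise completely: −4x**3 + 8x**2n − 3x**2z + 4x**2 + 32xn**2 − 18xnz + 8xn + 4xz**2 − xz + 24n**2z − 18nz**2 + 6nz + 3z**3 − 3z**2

−(x − 4n + z − 1)(x + 2n − z)(4x + 3z)

Group: x(−4x**2 − 8xn + xz − 6nz + 3z**2) + (−4n + z − 1)(−4x**2 − 8xn + xz − 6nz + 3z**2); both groups contain (−4x**2 − 8xn + xz − 6nz + 3z**2), so (x − 4n + z − 1) is a factor with cofactor −4x**2 − 8xn + xz − 6nz + 3z**2.
The cofactor groups again: −4x**2 − 8xn + xz − 6nz + 3z**2 = −4x(x + 2n − z) − 3z(x + 2n − z); both groups contain (x + 2n − z), giving −(4x + 3z)(x + 2n − z).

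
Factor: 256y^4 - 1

(4y + 1)(4y - 1)(16y^2 + 1)

(4y)⁴ − (1)⁴ = ((4y)² − (1)²)((4y)² + (1)²); the first factor splits again, the second (16y^2 + 1) is irreducible.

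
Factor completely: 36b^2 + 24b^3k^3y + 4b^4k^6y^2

4b^2(bk^3y + 3)^2

Every term has a factor of 4b^2; factoring it out leaves b^2k^6y^2 + 6bk^3y + 9.
Recognize a perfect-square trinomial with the parts 3 and bk^3y.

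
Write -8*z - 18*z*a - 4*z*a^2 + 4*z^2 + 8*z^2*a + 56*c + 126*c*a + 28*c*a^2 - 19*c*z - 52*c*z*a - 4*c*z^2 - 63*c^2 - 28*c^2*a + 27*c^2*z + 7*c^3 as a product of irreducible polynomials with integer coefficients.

(c + 4*z - 2*a - 8)*(c - 2*a - 1)*(7*c - z)

Group: c*(7*c^2 + 27*c*z - 14*c*a - 56*c - 4*z^2 + 2*z*a + 8*z) + (-2*a - 1)*(7*c^2 + 27*c*z - 14*c*a - 56*c - 4*z^2 + 2*z*a + 8*z); both groups contain (7*c^2 + 27*c*z - 14*c*a - 56*c - 4*z^2 + 2*z*a + 8*z), so (c - 2*a - 1) is a factor with cofactor 7*c^2 + 27*c*z - 14*c*a - 56*c - 4*z^2 + 2*z*a + 8*z.
The cofactor groups again: 7*c^2 + 27*c*z - 14*c*a - 56*c - 4*z^2 + 2*z*a + 8*z = c*(7*c - z) + (4*z - 2*a - 8)*(7*c - z); both groups contain (7*c - z), giving (c + 4*z - 2*a - 8)*(7*c - z).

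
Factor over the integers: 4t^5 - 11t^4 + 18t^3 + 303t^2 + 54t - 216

(4t - 3)(t + 1)(t + 3)(t^2 - 6t + 24)

Testing divisors of the constant over divisors of the leading coefficient, t = -1 is a root, so (t + 1) divides it; the quotient is 4t^4 - 15t^3 + 33t^2 + 270t - 216.
Then t = 3/4 is a root, giving the factor (4t - 3) and quotient t^3 - 3t^2 + 6t + 72.
Then t = -3 is a root, giving the factor (t + 3) and quotient t^2 - 6t + 24.
The quadratic t^2 - 6t + 24 has discriminant -60 < 0 and is irreducible over ℤ.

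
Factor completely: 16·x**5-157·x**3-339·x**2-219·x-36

(4·x+1)·(4·x+3)·(x-4)·(x**2+3·x+3)

Testing divisors of the constant over divisors of the leading coefficient, x = 4 is a root, giving the factor (x-4) and quotient 16·x**4+64·x**3+99·x**2+57·x+9.
Continuing, x = -1/4 is a root, giving the factor (4·x+1) and quotient 4·x**3+15·x**2+21·x+9.
Continuing, x = -3/4 is a root, so (4·x+3) divides it; the quotient is x**2+3·x+3.
The quadratic x**2+3·x+3 has discriminant -3 < 0 and is irreducible over ℤ.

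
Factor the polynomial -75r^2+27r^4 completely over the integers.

Every term has a factor of 3r^2. Then 9r^2-25 = (3r)² − (5)².

3r^2(3r+5)(3r-5)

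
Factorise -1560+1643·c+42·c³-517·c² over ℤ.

(6·c-13)·(7·c-15)·(c-8)

Among the possible rational roots, c = 13/6 is a root, so (6·c-13) is a factor; dividing leaves 7·c²-71·c+120.
The remaining quadratic factors as (7·c-15)(c-8).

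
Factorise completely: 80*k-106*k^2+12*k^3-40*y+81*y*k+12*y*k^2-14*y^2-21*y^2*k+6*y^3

Group: y*(6*y^2-9*y*k-14*y-6*k^2+53*k-40) - 2*k*(6*y^2-9*y*k-14*y-6*k^2+53*k-40); both groups contain (6*y^2-9*y*k-14*y-6*k^2+53*k-40), so (y-2*k) is a factor with cofactor 6*y^2-9*y*k-14*y-6*k^2+53*k-40.
The cofactor groups again: 6*y^2-9*y*k-14*y-6*k^2+53*k-40 = 2*y*(3*y-6*k+5) + (k-8)*(3*y-6*k+5); both groups contain (3*y-6*k+5), giving (2*y+k-8)*(3*y-6*k+5).

(y-2*k)*(3*y-6*k+5)*(2*y+k-8)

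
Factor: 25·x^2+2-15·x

(5·x-1)·(5·x-2)

Need a pair with product 25·2 = 50 and sum -15: that's -5 and -10.
Split the middle term: 25·x^2-5·x - 10·x+2 = 5·x·(5·x-1) - 2·(5·x-1).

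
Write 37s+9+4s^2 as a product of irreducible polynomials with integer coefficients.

(4s+1)(s+9)

Need a pair with product 4·9 = 36 and sum 37: that's 36 and 1.
Split the middle term: 4s^2+36s + s+9 = 4s(s+9) + (s+9).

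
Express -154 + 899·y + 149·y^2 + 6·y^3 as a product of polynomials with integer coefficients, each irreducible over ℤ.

By the rational root theorem, y = -14 is a root, so (y + 14) divides it; the quotient is 6·y^2 + 65·y - 11.
The remaining quadratic factors as (y + 11)(6·y - 1).

(6·y - 1)·(y + 11)·(y + 14)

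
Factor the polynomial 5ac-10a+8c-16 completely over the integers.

Group as (5ac-10a) + (8c-16) = 5a(c-2) + 8(c-2).
Both groups share the factor (c-2).

(5a+8)(c-2)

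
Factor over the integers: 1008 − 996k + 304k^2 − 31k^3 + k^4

Testing divisors of the constant over divisors of the leading coefficient, k = 14 is a root, so (k − 14) is a factor; dividing leaves k^3 − 17k^2 + 66k − 72.
Then k = 12 is a root, so (k − 12) is a factor; dividing leaves k^2 − 5k + 6.
The remaining quadratic factors as (k − 3)(k − 2).

(k − 12)(k − 14)(k − 2)(k − 3)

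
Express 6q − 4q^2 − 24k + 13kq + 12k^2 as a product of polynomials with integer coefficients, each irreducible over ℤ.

(3k + 4q − 6)(4k − q)

Group: 4k(3k + 4q − 6) − q(3k + 4q − 6); both groups contain (3k + 4q − 6).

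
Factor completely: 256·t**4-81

(4·t+3)·(4·t-3)·(16·t**2+9)

Difference of squares twice: with A = 4·t and B = 3, A⁴ − B⁴ = (A² − B²)(A² + B²), and A² − B² factors again.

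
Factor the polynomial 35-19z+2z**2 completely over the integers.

(2z-5)(z-7)

Need a pair with product 2·35 = 70 and sum -19: that's -14 and -5.
Split the middle term: 2z**2-14z - 5z+35 = 2z(z-7) - 5(z-7).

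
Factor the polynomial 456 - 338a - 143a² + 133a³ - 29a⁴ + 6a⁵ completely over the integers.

Trying the rational-root candidates, a = -3/2 is a root, so (2a + 3) divides it; the quotient is 3a⁴ - 19a³ + 95a² - 214a + 152.
Continuing, a = 2 is a root, giving the factor (a - 2) and quotient 3a³ - 13a² + 69a - 76.
Continuing, a = 4/3 is a root, giving the factor (3a - 4) and quotient a² - 3a + 19.
The quadratic a² - 3a + 19 has discriminant -67 < 0 and is irreducible over ℤ.

(2a + 3)(3a - 4)(a - 2)(a² - 3a + 19)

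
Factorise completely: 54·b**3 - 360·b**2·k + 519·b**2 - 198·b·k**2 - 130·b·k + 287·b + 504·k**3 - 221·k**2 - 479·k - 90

(6·b + 8·k + 5)·(9·b - 9·k - 2)·(b - 7·k + 9)

Group: 9·b·(6·b**2 - 34·b·k + 59·b - 56·k**2 + 37·k + 45) + (-9·k - 2)·(6·b**2 - 34·b·k + 59·b - 56·k**2 + 37·k + 45); both groups contain (6·b**2 - 34·b·k + 59·b - 56·k**2 + 37·k + 45), so (9·b - 9·k - 2) is a factor with cofactor 6·b**2 - 34·b·k + 59·b - 56·k**2 + 37·k + 45.
The cofactor groups again: 6·b**2 - 34·b·k + 59·b - 56·k**2 + 37·k + 45 = 6·b·(b - 7·k + 9) + (8·k + 5)·(b - 7·k + 9); both groups contain (b - 7·k + 9), giving (6·b + 8·k + 5)·(b - 7·k + 9).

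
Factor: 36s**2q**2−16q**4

Pull out the common factor 4q**2, leaving 9s**2−4q**2.
Recognize a difference of squares with the parts 3s and 2q.

4q**2(3s−2q)(3s+2q)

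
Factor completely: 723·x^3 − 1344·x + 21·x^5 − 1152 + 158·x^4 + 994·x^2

By the rational root theorem, x = −2/3 is a root, so (3·x + 2) is a factor; dividing leaves 7·x^4 + 48·x^3 + 209·x^2 + 192·x − 576.
Next, x = −3 is a root, giving the factor (x + 3) and quotient 7·x^3 + 27·x^2 + 128·x − 192.
Continuing, x = 8/7 is a root, giving the factor (7·x − 8) and quotient x^2 + 5·x + 24.
The quadratic x^2 + 5·x + 24 has discriminant −71 < 0 and is irreducible over ℤ.

(3·x + 2)·(7·x − 8)·(x + 3)·(x^2 + 5·x + 24)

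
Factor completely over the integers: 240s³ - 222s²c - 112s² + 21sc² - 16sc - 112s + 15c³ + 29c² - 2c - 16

Group: 8s(30s² - 9sc + 16s - 3c² - c + 2) + (-5c - 8)(30s² - 9sc + 16s - 3c² - c + 2); both groups contain (30s² - 9sc + 16s - 3c² - c + 2), so (8s - 5c - 8) is a factor with cofactor 30s² - 9sc + 16s - 3c² - c + 2.
The cofactor groups again: 30s² - 9sc + 16s - 3c² - c + 2 = 6s(5s + c + 1) + (-3c + 2)(5s + c + 1); both groups contain (5s + c + 1), giving (6s - 3c + 2)(5s + c + 1).

(6s - 3c + 2)(8s - 5c - 8)(5s + c + 1)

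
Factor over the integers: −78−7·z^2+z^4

(z^2+6)·(z^2−13)

Substitute u = z^2 to get a quadratic in u, then factor.
z^2−13 is irreducible over ℤ (13 is not a perfect square).
z^2+6 is irreducible over ℤ (always positive, so no real roots).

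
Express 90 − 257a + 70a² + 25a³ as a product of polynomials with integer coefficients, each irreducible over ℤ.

(5a − 2)(5a − 9)(a + 5)

Among the possible rational roots, a = 2/5 is a root, so (5a − 2) divides it; the quotient is 5a² + 16a − 45.
The remaining quadratic factors as (5a − 9)(a + 5).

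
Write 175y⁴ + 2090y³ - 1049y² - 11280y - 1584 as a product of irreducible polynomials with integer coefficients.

Among the possible rational roots, y = -11/5 is a root, so (5y + 11) is a factor; dividing leaves 35y³ + 341y² - 960y - 144.
Next, y = -1/7 is a root, giving the factor (7y + 1) and quotient 5y² + 48y - 144.
The remaining quadratic factors as (y + 12)(5y - 12).

(5y + 11)(5y - 12)(7y + 1)(y + 12)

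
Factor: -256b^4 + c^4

(c - 4b)(c + 4b)(c^2 + 16b^2)

Write as (c^2)² − (16b^2)², then factor c^2 - 16b^2 once more.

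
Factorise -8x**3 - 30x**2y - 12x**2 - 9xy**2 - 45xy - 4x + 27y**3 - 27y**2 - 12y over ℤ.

Group: x(-8x**2 - 6xy - 12x + 9y**2 - 9y - 4) + 3y(-8x**2 - 6xy - 12x + 9y**2 - 9y - 4); both groups contain (-8x**2 - 6xy - 12x + 9y**2 - 9y - 4), so (x + 3y) is a factor with cofactor -8x**2 - 6xy - 12x + 9y**2 - 9y - 4.
The cofactor groups again: -8x**2 - 6xy - 12x + 9y**2 - 9y - 4 = -4x(2x + 3y + 1) + (3y - 4)(2x + 3y + 1); both groups contain (2x + 3y + 1), giving -(4x - 3y + 4)(2x + 3y + 1).

-(2x + 3y + 1)(4x - 3y + 4)(x + 3y)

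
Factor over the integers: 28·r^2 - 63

Factor out 7, leaving 4·r^2 - 9, which is a difference of two squares.

7·(2·r + 3)·(2·r - 3)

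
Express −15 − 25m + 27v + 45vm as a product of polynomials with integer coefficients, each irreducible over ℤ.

(5m + 3)(9v − 5)

Group as (45vm + 27v) + (−25m − 15) = 9v(5m + 3) − 5(5m + 3).
Both groups share the factor (5m + 3).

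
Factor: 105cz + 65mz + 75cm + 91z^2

(15c + 13z)(5m + 7z)

Group: 5m(15c + 13z) + 7z(15c + 13z); both groups contain (15c + 13z).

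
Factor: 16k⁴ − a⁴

(2k)⁴ − (a)⁴ = ((2k)² − (a)²)((2k)² + (a)²); the first factor splits again, the second (4k² + a²) is irreducible.

(2k − a)(2k + a)(4k² + a²)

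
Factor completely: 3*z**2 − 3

3*(z + 1)*(z − 1)

Every term has a factor of 3. Then z**2 − 1 = (z)² − (1)².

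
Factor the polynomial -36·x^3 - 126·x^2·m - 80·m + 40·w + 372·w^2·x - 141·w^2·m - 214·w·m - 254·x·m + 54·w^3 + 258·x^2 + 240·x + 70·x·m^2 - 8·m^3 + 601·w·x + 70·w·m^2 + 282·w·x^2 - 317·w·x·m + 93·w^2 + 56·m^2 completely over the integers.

(w + 6·x - 2·m)·(9·w - x - 4·m + 8)·(6·w + 6·x - m + 5)

Group: 6·w·(9·w^2 + 53·w·x - 22·w·m + 8·w - 6·x^2 - 22·x·m + 48·x + 8·m^2 - 16·m) + (6·x - m + 5)·(9·w^2 + 53·w·x - 22·w·m + 8·w - 6·x^2 - 22·x·m + 48·x + 8·m^2 - 16·m); both groups contain (9·w^2 + 53·w·x - 22·w·m + 8·w - 6·x^2 - 22·x·m + 48·x + 8·m^2 - 16·m), so (6·w + 6·x - m + 5) is a factor with cofactor 9·w^2 + 53·w·x - 22·w·m + 8·w - 6·x^2 - 22·x·m + 48·x + 8·m^2 - 16·m.
The cofactor groups again: 9·w^2 + 53·w·x - 22·w·m + 8·w - 6·x^2 - 22·x·m + 48·x + 8·m^2 - 16·m = 9·w·(w + 6·x - 2·m) + (-x - 4·m + 8)·(w + 6·x - 2·m); both groups contain (w + 6·x - 2·m), giving (9·w - x - 4·m + 8)·(w + 6·x - 2·m).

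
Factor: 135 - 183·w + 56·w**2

(7·w - 15)·(8·w - 9)

Need a pair with product 56·135 = 7560 and sum -183: that's -120 and -63.
Split the middle term: 56·w**2 - 120·w - 63·w + 135 = 8·w·(7·w - 15) - 9·(7·w - 15).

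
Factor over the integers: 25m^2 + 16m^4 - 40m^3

Factor out m^2 first: what remains is 16m^2 - 40m + 25.
Recognize a perfect-square trinomial with the parts 4m and 5.

m^2(4m - 5)^2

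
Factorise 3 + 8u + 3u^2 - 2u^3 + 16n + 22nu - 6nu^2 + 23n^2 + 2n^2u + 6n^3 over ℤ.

(2n + 2u + 1)(3n + u + 1)(n - u + 3)

Group: 3n(2n^2 + 7n - 2u^2 + 5u + 3) + (u + 1)(2n^2 + 7n - 2u^2 + 5u + 3); both groups contain (2n^2 + 7n - 2u^2 + 5u + 3), so (3n + u + 1) is a factor with cofactor 2n^2 + 7n - 2u^2 + 5u + 3.
The cofactor groups again: 2n^2 + 7n - 2u^2 + 5u + 3 = n(2n + 2u + 1) + (-u + 3)(2n + 2u + 1); both groups contain (2n + 2u + 1), giving (n - u + 3)(2n + 2u + 1).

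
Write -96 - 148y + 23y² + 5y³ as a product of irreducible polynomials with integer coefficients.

Testing divisors of the constant over divisors of the leading coefficient, y = -8 is a root, giving the factor (y + 8) and quotient 5y² - 17y - 12.
The remaining quadratic factors as (5y + 3)(y - 4).

(5y + 3)(y + 8)(y - 4)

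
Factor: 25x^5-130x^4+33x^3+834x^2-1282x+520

(5x+13)(5x-4)(x-1)(x^2-6x+10)

Testing divisors of the constant over divisors of the leading coefficient, x = -13/5 is a root, giving the factor (5x+13) and quotient 5x^4-39x^3+108x^2-114x+40.
Next, x = 1 is a root, giving the factor (x-1) and quotient 5x^3-34x^2+74x-40.
Next, x = 4/5 is a root, giving the factor (5x-4) and quotient x^2-6x+10.
The quadratic x^2-6x+10 has discriminant -4 < 0 and is irreducible over ℤ.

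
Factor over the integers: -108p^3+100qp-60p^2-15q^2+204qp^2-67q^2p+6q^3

Group: q(6q^2-31qp-15q+18p^2+10p) - 6p(6q^2-31qp-15q+18p^2+10p); both groups contain (6q^2-31qp-15q+18p^2+10p), so (q-6p) is a factor with cofactor 6q^2-31qp-15q+18p^2+10p.
The cofactor groups again: 6q^2-31qp-15q+18p^2+10p = 3q(2q-9p-5) - 2p(2q-9p-5); both groups contain (2q-9p-5), giving (3q-2p)(2q-9p-5).

(3q-2p)(q-6p)(2q-9p-5)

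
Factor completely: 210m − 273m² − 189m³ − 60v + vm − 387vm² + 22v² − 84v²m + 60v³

(2v − 7m)(5v + 3m + 6)(6v + 9m − 5)

Group: 5v(12v² − 24vm − 10v − 63m² + 35m) + (3m + 6)(12v² − 24vm − 10v − 63m² + 35m); both groups contain (12v² − 24vm − 10v − 63m² + 35m), so (5v + 3m + 6) is a factor with cofactor 12v² − 24vm − 10v − 63m² + 35m.
The cofactor groups again: 12v² − 24vm − 10v − 63m² + 35m = 6v(2v − 7m) + (9m − 5)(2v − 7m); both groups contain (2v − 7m), giving (6v + 9m − 5)(2v − 7m).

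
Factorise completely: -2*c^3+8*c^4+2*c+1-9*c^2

Among the possible rational roots, c = 1/2 is a root, so (2*c-1) divides it; the quotient is 4*c^3+c^2-4*c-1.
Then c = -1/4 is a root, so (4*c+1) is a factor; dividing leaves c^2-1.
The remaining quadratic factors as (c-1)(c+1).

(2*c-1)*(4*c+1)*(c+1)*(c-1)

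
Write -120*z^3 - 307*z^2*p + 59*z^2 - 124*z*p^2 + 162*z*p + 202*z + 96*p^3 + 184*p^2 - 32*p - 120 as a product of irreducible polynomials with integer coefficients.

-(8*z - 3*p - 5)*(3*z + 4*p + 4)*(5*z + 8*p - 6)

Group: 3*z*(-40*z^2 - 49*z*p + 73*z + 24*p^2 + 22*p - 30) + (4*p + 4)*(-40*z^2 - 49*z*p + 73*z + 24*p^2 + 22*p - 30); both groups contain (-40*z^2 - 49*z*p + 73*z + 24*p^2 + 22*p - 30), so (3*z + 4*p + 4) is a factor with cofactor -40*z^2 - 49*z*p + 73*z + 24*p^2 + 22*p - 30.
The cofactor groups again: -40*z^2 - 49*z*p + 73*z + 24*p^2 + 22*p - 30 = -8*z*(5*z + 8*p - 6) + (3*p + 5)*(5*z + 8*p - 6); both groups contain (5*z + 8*p - 6), giving -(8*z - 3*p - 5)*(5*z + 8*p - 6).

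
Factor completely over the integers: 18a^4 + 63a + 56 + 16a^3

Group as (18a^4 + 63a) + (16a^3 + 56) = 9a(2a^3 + 7) + 8(2a^3 + 7).
Both groups share the factor (2a^3 + 7).

(9a + 8)(2a^3 + 7)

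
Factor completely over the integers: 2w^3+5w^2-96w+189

Testing divisors of the constant over divisors of the leading coefficient, w = 3 is a root, so (w-3) is a factor; dividing leaves 2w^2+11w-63.
The remaining quadratic factors as (w+9)(2w-7).

(2w-7)(w+9)(w-3)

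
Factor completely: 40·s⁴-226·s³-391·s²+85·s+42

(2·s+3)·(4·s+1)·(5·s-2)·(s-7)

Testing divisors of the constant over divisors of the leading coefficient, s = -3/2 is a root, so (2·s+3) is a factor; dividing leaves 20·s³-143·s²+19·s+14.
Next, s = 7 is a root, so (s-7) divides it; the quotient is 20·s²-3·s-2.
The remaining quadratic factors as (5·s-2)(4·s+1).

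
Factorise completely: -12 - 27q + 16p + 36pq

(4p - 3)(9q + 4)

Group as (36pq + 16p) + (-27q - 12) = 4p(9q + 4) - 3(9q + 4).
Both groups share the factor (9q + 4).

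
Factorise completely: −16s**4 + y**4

Difference of squares twice: with A = y and B = 2s, A⁴ − B⁴ = (A² − B²)(A² + B²), and A² − B² factors again.

(y − 2s)(y + 2s)(y**2 + 4s**2)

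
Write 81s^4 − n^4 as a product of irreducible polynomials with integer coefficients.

(3s − n)(3s + n)(9s^2 + n^2)

Write as (9s^2)² − (n^2)², then factor 9s^2 − n^2 once more.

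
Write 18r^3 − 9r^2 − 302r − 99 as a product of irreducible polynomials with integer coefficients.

(2r − 9)(3r + 1)(3r + 11)

Trying the rational-root candidates, r = 9/2 is a root, so (2r − 9) divides it; the quotient is 9r^2 + 36r + 11.
The remaining quadratic factors as (3r + 11)(3r + 1).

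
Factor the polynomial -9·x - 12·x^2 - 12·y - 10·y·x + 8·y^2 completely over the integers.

(2·y - 4·x - 3)·(4·y + 3·x)

Group: 2·y·(4·y + 3·x) + (-4·x - 3)·(4·y + 3·x); both groups contain (4·y + 3·x).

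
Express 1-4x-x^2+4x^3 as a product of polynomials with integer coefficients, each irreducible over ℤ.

(4x-1)(x+1)(x-1)

By the rational root theorem, x = -1 is a root, so (x+1) divides it; the quotient is 4x^2-5x+1.
The remaining quadratic factors as (x-1)(4x-1).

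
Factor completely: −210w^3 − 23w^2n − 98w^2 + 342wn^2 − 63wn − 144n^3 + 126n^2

−(7w − 6n)(15w − 8n + 7)(2w + 3n)

Group: 2w(−105w^2 + 146wn − 49w − 48n^2 + 42n) + 3n(−105w^2 + 146wn − 49w − 48n^2 + 42n); both groups contain (−105w^2 + 146wn − 49w − 48n^2 + 42n), so (2w + 3n) is a factor with cofactor −105w^2 + 146wn − 49w − 48n^2 + 42n.
The cofactor groups again: −105w^2 + 146wn − 49w − 48n^2 + 42n = −7w(15w − 8n + 7) + 6n(15w − 8n + 7); both groups contain (15w − 8n + 7), giving −(7w − 6n)(15w − 8n + 7).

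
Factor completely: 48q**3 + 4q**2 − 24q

4q(3q − 2)(4q + 3)

Pull out the common factor 4q, then factor the remaining trinomial.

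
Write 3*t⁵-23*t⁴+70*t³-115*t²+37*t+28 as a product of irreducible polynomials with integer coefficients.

Among the possible rational roots, t = 1 is a root, giving the factor (t-1) and quotient 3*t⁴-20*t³+50*t²-65*t-28.
Continuing, t = 4 is a root, so (t-4) is a factor; dividing leaves 3*t³-8*t²+18*t+7.
Continuing, t = -1/3 is a root, so (3*t+1) is a factor; dividing leaves t²-3*t+7.
The quadratic t²-3*t+7 has discriminant -19 < 0 and is irreducible over ℤ.

(3*t+1)*(t-1)*(t-4)*(t²-3*t+7)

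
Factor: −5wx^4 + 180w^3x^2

Every term has a factor of 5wx^2. Then 36w^2 − x^2 = (6w)² − (x)².

5wx^2(6w + x)(6w − x)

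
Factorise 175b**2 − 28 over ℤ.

7(5b + 2)(5b − 2)

Pull out the common factor 7; 25b**2 − 4 is a difference of squares.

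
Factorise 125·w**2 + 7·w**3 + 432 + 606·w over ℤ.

Trying the rational-root candidates, w = -9 is a root, so (w + 9) is a factor; dividing leaves 7·w**2 + 62·w + 48.
The remaining quadratic factors as (w + 8)(7·w + 6).

(7·w + 6)·(w + 8)·(w + 9)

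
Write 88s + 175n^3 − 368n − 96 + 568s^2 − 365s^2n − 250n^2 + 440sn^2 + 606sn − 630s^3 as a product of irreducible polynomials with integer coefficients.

−(9s − 7n − 4)(14s + 5n − 12)(5s + 5n + 2)

Group: 5s(−126s^2 + 53sn + 164s + 35n^2 − 64n − 48) + (5n + 2)(−126s^2 + 53sn + 164s + 35n^2 − 64n − 48); both groups contain (−126s^2 + 53sn + 164s + 35n^2 − 64n − 48), so (5s + 5n + 2) is a factor with cofactor −126s^2 + 53sn + 164s + 35n^2 − 64n − 48.
The cofactor groups again: −126s^2 + 53sn + 164s + 35n^2 − 64n − 48 = −9s(14s + 5n − 12) + (7n + 4)(14s + 5n − 12); both groups contain (14s + 5n − 12), giving −(9s − 7n − 4)(14s + 5n − 12).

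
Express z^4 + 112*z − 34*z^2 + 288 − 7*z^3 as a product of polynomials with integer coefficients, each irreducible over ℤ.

Among the possible rational roots, z = 4 is a root, giving the factor (z − 4) and quotient z^3 − 3*z^2 − 46*z − 72.
Next, z = −4 is a root, so (z + 4) is a factor; dividing leaves z^2 − 7*z − 18.
The remaining quadratic factors as (z − 9)(z + 2).

(z + 2)*(z + 4)*(z − 4)*(z − 9)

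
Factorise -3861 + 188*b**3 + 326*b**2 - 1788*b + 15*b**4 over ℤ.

Testing divisors of the constant over divisors of the leading coefficient, b = 3 is a root, giving the factor (b - 3) and quotient 15*b**3 + 233*b**2 + 1025*b + 1287.
Then b = -11/5 is a root, giving the factor (5*b + 11) and quotient 3*b**2 + 40*b + 117.
The remaining quadratic factors as (b + 9)(3*b + 13).

(3*b + 13)*(5*b + 11)*(b + 9)*(b - 3)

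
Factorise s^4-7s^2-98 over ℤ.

Substitute u = s^2 to get a quadratic in u, then factor.
s^2-14 is irreducible over ℤ (14 is not a perfect square).
s^2+7 is irreducible over ℤ (always positive, so no real roots).

(s^2+7)(s^2-14)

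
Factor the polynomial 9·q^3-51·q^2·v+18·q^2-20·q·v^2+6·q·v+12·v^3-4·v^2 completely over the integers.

Group: q·(9·q^2+3·q·v-2·v^2) + (-6·v+2)·(9·q^2+3·q·v-2·v^2); both groups contain (9·q^2+3·q·v-2·v^2), so (q-6·v+2) is a factor with cofactor 9·q^2+3·q·v-2·v^2.
The cofactor groups again: 9·q^2+3·q·v-2·v^2 = 3·q·(3·q-v) + 2·v·(3·q-v); both groups contain (3·q-v), giving (3·q+2·v)·(3·q-v).

(3·q+2·v)·(3·q-v)·(q-6·v+2)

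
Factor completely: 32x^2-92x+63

(4x-7)(8x-9)

Need a pair with product 32·63 = 2016 and sum -92: that's -56 and -36.
Split the middle term: 32x^2-56x - 36x+63 = 8x(4x-7) - 9(4x-7).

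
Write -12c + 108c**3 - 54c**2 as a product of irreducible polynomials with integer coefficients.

Pull out the common factor 6c, then factor the remaining trinomial.

6c(3c - 2)(6c + 1)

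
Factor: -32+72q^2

8(3q+2)(3q-2)

Factor out 8, leaving 9q^2-4, which is a difference of two squares.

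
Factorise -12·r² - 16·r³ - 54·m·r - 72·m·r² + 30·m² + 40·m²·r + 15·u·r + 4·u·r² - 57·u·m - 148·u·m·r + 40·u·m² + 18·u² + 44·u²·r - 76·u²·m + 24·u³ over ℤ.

Group: 4·u·(6·u² - 19·u·m + 5·u·r + 10·m² - 18·m·r - 4·r²) + (4·r + 3)·(6·u² - 19·u·m + 5·u·r + 10·m² - 18·m·r - 4·r²); both groups contain (6·u² - 19·u·m + 5·u·r + 10·m² - 18·m·r - 4·r²), so (4·u + 4·r + 3) is a factor with cofactor 6·u² - 19·u·m + 5·u·r + 10·m² - 18·m·r - 4·r².
The cofactor groups again: 6·u² - 19·u·m + 5·u·r + 10·m² - 18·m·r - 4·r² = 3·u·(2·u - 5·m - r) + (-2·m + 4·r)·(2·u - 5·m - r); both groups contain (2·u - 5·m - r), giving (3·u - 2·m + 4·r)·(2·u - 5·m - r).

(3·u - 2·m + 4·r)·(2·u - 5·m - r)·(4·u + 4·r + 3)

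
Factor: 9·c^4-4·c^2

Pull out the common factor c^2, leaving 9·c^2-4.
Recognize a difference of squares with the parts 3·c and 2.

c^2·(3·c+2)·(3·c-2)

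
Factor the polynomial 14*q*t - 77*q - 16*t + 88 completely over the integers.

(2*t - 11)*(7*q - 8)

Group as (14*q*t - 77*q) + (-16*t + 88) = 7*q*(2*t - 11) - 8*(2*t - 11).
Both groups share the factor (2*t - 11).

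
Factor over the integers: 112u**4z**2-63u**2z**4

7u**2z**2(4u+3z)(4u-3z)

Every term has a factor of 7u**2z**2. Then 16u**2-9z**2 = (4u)² − (3z)².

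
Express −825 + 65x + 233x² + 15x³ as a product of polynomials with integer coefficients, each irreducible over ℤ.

Testing divisors of the constant over divisors of the leading coefficient, x = 5/3 is a root, so (3x − 5) divides it; the quotient is 5x² + 86x + 165.
The remaining quadratic factors as (5x + 11)(x + 15).

(3x − 5)(5x + 11)(x + 15)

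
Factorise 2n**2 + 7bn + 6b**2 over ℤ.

Group: 2b(3b + 2n) + n(3b + 2n); both groups contain (3b + 2n).

(2b + n)(3b + 2n)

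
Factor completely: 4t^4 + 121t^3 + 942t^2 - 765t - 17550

Trying the rational-root candidates, t = 15/4 is a root, so (4t - 15) is a factor; dividing leaves t^3 + 34t^2 + 363t + 1170.
Continuing, t = -13 is a root, so (t + 13) is a factor; dividing leaves t^2 + 21t + 90.
The remaining quadratic factors as (t + 15)(t + 6).

(4t - 15)(t + 13)(t + 15)(t + 6)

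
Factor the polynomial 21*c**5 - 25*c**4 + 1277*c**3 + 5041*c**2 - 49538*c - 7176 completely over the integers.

Trying the rational-root candidates, c = -6 is a root, giving the factor (c + 6) and quotient 21*c**4 - 151*c**3 + 2183*c**2 - 8057*c - 1196.
Continuing, c = -1/7 is a root, so (7*c + 1) divides it; the quotient is 3*c**3 - 22*c**2 + 315*c - 1196.
Then c = 13/3 is a root, so (3*c - 13) is a factor; dividing leaves c**2 - 3*c + 92.
The quadratic c**2 - 3*c + 92 has discriminant -359 < 0 and is irreducible over ℤ.

(3*c - 13)*(7*c + 1)*(c + 6)*(c**2 - 3*c + 92)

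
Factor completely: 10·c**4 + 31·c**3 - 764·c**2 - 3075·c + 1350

(2·c + 15)·(5·c - 2)·(c + 5)·(c - 9)

Among the possible rational roots, c = -5 is a root, so (c + 5) is a factor; dividing leaves 10·c**3 - 19·c**2 - 669·c + 270.
Then c = 9 is a root, so (c - 9) is a factor; dividing leaves 10·c**2 + 71·c - 30.
The remaining quadratic factors as (5·c - 2)(2·c + 15).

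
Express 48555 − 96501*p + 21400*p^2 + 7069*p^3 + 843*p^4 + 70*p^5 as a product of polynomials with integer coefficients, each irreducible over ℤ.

(2*p + 15)*(5*p − 3)*(7*p − 13)*(p^2 + 7*p + 83)

By the rational root theorem, p = 3/5 is a root, so (5*p − 3) is a factor; dividing leaves 14*p^4 + 177*p^3 + 1520*p^2 + 5192*p − 16185.
Then p = 13/7 is a root, so (7*p − 13) divides it; the quotient is 2*p^3 + 29*p^2 + 271*p + 1245.
Next, p = −15/2 is a root, so (2*p + 15) divides it; the quotient is p^2 + 7*p + 83.
The quadratic p^2 + 7*p + 83 has discriminant −283 < 0 and is irreducible over ℤ.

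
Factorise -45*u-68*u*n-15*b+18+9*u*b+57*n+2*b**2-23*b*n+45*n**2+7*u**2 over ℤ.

(7*u+2*b-5*n-3)*(u+b-9*n-6)

Group: 7*u*(u+b-9*n-6) + (2*b-5*n-3)*(u+b-9*n-6); both groups contain (u+b-9*n-6).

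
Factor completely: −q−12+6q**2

(2q−3)(3q+4)

Need a pair with product 6·(−12) = −72 and sum −1: that's −9 and 8.
Split the middle term: 6q**2−9q + 8q−12 = 3q(2q−3) + 4(2q−3).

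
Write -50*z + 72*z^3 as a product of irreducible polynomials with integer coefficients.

2*z*(6*z + 5)*(6*z - 5)

Factor out 2*z, leaving 36*z^2 - 25, which is a difference of two squares.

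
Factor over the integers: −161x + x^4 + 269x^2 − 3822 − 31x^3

By the rational root theorem, x = 7 is a root, giving the factor (x − 7) and quotient x^3 − 24x^2 + 101x + 546.
Next, x = 13 is a root, so (x − 13) divides it; the quotient is x^2 − 11x − 42.
The remaining quadratic factors as (x − 14)(x + 3).

(x + 3)(x − 13)(x − 14)(x − 7)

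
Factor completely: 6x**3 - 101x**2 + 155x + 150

Trying the rational-root candidates, x = 5/2 is a root, so (2x - 5) is a factor; dividing leaves 3x**2 - 43x - 30.
The remaining quadratic factors as (3x + 2)(x - 15).

(2x - 5)(3x + 2)(x - 15)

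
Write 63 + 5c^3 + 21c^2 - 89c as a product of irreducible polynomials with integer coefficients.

Testing divisors of the constant over divisors of the leading coefficient, c = 1 is a root, giving the factor (c - 1) and quotient 5c^2 + 26c - 63.
The remaining quadratic factors as (c + 7)(5c - 9).

(5c - 9)(c + 7)(c - 1)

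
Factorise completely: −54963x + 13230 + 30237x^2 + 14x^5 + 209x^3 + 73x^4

(2x − 3)(7x − 2)(x + 15)(x^2 − 8x + 147)

Among the possible rational roots, x = 3/2 is a root, giving the factor (2x − 3) and quotient 7x^4 + 47x^3 + 175x^2 + 15381x − 4410.
Then x = 2/7 is a root, so (7x − 2) divides it; the quotient is x^3 + 7x^2 + 27x + 2205.
Continuing, x = −15 is a root, giving the factor (x + 15) and quotient x^2 − 8x + 147.
The quadratic x^2 − 8x + 147 has discriminant −524 < 0 and is irreducible over ℤ.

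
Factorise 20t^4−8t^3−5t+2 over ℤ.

Group as (20t^4−5t) + (−8t^3+2) = 5t(4t^3−1) − 2(4t^3−1).
Both groups share the factor (4t^3−1).

(5t−2)(4t^3−1)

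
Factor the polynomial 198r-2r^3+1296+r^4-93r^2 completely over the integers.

(r+3)(r+9)(r-6)(r-8)

Among the possible rational roots, r = 8 is a root, giving the factor (r-8) and quotient r^3+6r^2-45r-162.
Then r = -9 is a root, so (r+9) divides it; the quotient is r^2-3r-18.
The remaining quadratic factors as (r-6)(r+3).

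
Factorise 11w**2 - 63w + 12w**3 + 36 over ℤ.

(3w - 4)(4w - 3)(w + 3)

Trying the rational-root candidates, w = -3 is a root, so (w + 3) is a factor; dividing leaves 12w**2 - 25w + 12.
The remaining quadratic factors as (3w - 4)(4w - 3).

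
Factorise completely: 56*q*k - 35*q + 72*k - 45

Group as (56*q*k - 35*q) + (72*k - 45) = 7*q*(8*k - 5) + 9*(8*k - 5).
Both groups share the factor (8*k - 5).

(7*q + 9)*(8*k - 5)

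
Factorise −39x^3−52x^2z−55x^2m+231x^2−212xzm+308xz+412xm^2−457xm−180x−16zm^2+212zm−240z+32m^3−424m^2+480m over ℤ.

Group: x(−39x^2−52xz+101xm+36x−4zm+48z+8m^2−96m) + (4m−5)(−39x^2−52xz+101xm+36x−4zm+48z+8m^2−96m); both groups contain (−39x^2−52xz+101xm+36x−4zm+48z+8m^2−96m), so (x+4m−5) is a factor with cofactor −39x^2−52xz+101xm+36x−4zm+48z+8m^2−96m.
The cofactor groups again: −39x^2−52xz+101xm+36x−4zm+48z+8m^2−96m = −3x(13x+m−12) + (−4z+8m)(13x+m−12); both groups contain (13x+m−12), giving −(3x+4z−8m)(13x+m−12).

−(3x+4z−8m)(x+4m−5)(13x+m−12)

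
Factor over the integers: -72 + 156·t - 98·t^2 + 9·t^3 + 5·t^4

By the rational root theorem, t = 2 is a root, giving the factor (t - 2) and quotient 5·t^3 + 19·t^2 - 60·t + 36.
Then t = -6 is a root, so (t + 6) is a factor; dividing leaves 5·t^2 - 11·t + 6.
The remaining quadratic factors as (t - 1)(5·t - 6).

(5·t - 6)·(t + 6)·(t - 1)·(t - 2)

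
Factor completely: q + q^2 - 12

Two integers with product -12 and sum 1 are -3 and 4.

(q + 4)(q - 3)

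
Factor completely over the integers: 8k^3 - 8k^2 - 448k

8k(k + 7)(k - 8)

Pull out the common factor 8k, then factor the remaining trinomial.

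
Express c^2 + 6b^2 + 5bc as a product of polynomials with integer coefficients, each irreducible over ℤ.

(2b + c)(3b + c)

Group: 3b(2b + c) + c(2b + c); both groups contain (2b + c).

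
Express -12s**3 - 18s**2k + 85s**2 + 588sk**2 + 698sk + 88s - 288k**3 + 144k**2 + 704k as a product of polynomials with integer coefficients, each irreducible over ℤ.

Group: s(-12s**2 - 90sk - 11s + 48k**2 - 88k) + (-6k - 8)(-12s**2 - 90sk - 11s + 48k**2 - 88k); both groups contain (-12s**2 - 90sk - 11s + 48k**2 - 88k), so (s - 6k - 8) is a factor with cofactor -12s**2 - 90sk - 11s + 48k**2 - 88k.
The cofactor groups again: -12s**2 - 90sk - 11s + 48k**2 - 88k = -s(12s - 6k + 11) - 8k(12s - 6k + 11); both groups contain (12s - 6k + 11), giving -(s + 8k)(12s - 6k + 11).

-(12s - 6k + 11)(s - 6k - 8)(s + 8k)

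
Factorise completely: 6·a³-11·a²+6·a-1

(2·a-1)·(3·a-1)·(a-1)

Among the possible rational roots, a = 1 is a root, giving the factor (a-1) and quotient 6·a²-5·a+1.
The remaining quadratic factors as (3·a-1)(2·a-1).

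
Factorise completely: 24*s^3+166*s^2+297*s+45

(4*s+15)*(6*s+1)*(s+3)

Among the possible rational roots, s = -1/6 is a root, giving the factor (6*s+1) and quotient 4*s^2+27*s+45.
The remaining quadratic factors as (s+3)(4*s+15).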